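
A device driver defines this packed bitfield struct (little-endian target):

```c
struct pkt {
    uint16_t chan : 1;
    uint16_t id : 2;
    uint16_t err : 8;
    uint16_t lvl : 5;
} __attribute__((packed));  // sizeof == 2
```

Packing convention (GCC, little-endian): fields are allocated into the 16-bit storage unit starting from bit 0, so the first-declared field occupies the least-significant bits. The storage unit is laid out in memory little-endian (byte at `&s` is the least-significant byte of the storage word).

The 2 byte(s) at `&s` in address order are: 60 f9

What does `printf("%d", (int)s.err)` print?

[0]=0x60 [1]=0xf9 (little-endian) → word 0xf960
chan [0+:1] = (word>>0) & 0x1 = 0
id [1+:2] = (word>>1) & 0x3 = 0
err [3+:8] = (word>>3) & 0xff = 44  ←
lvl [11+:5] = (word>>11) & 0x1f = 31

44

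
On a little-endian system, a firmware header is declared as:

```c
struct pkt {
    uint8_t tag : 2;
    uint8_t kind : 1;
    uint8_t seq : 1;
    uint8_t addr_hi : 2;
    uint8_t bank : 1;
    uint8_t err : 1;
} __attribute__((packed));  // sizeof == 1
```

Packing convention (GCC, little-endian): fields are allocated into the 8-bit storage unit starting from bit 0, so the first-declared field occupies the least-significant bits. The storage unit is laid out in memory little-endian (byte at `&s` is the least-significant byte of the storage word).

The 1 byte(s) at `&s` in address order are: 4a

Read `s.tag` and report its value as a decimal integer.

2

[0]=0x4a (little-endian) → word 0x4a
tag:2 @ bit 0 → (0x4a>>0)&0x3 = 0x2  ←
kind:1 @ bit 2 → (0x4a>>2)&0x1 = 0x0
seq:1 @ bit 3 → (0x4a>>3)&0x1 = 0x1
addr_hi:2 @ bit 4 → (0x4a>>4)&0x3 = 0x0
bank:1 @ bit 6 → (0x4a>>6)&0x1 = 0x1
err:1 @ bit 7 → (0x4a>>7)&0x1 = 0x0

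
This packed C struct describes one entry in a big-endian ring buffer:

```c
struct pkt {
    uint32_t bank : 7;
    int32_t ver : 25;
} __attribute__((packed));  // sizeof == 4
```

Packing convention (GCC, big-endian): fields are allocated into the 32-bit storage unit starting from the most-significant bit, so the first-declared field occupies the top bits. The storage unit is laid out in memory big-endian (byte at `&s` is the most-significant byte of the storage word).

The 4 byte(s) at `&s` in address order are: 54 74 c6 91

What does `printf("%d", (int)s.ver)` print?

7653009

[0]=0x54 [1]=0x74 [2]=0xc6 [3]=0x91 (big-endian) → word 0x5474c691
bank:7 @ bit 25 → (0x5474c691>>25)&0x7f = 0x2a
ver:25 @ bit 0 → (0x5474c691>>0)&0x1ffffff = 0x74c691  ←
ver signed 25b, MSB=0: value = 7653009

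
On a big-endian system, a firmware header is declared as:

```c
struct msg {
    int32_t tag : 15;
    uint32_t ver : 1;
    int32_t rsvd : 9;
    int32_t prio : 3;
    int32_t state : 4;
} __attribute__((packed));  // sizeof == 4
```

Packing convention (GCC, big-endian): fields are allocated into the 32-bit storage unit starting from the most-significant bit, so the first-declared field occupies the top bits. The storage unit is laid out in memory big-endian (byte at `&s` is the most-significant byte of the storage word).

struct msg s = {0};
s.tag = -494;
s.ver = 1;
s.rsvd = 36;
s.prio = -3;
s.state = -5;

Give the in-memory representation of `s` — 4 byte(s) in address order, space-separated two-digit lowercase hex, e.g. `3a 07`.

fc 25 12 5b

tag:15 = -494 → 0x7e12 << 17 → word 0xfc240000
ver:1 = 1 → 0x1 << 16 → word 0xfc250000
rsvd:9 = 36 → 0x24 << 7 → word 0xfc251200
prio:3 = -3 → 0x5 << 4 → word 0xfc251250
state:4 = -5 → 0xb << 0 → word 0xfc25125b
word = 0xfc25125b → big-endian bytes:
  [0]=0xfc  [1]=0x25  [2]=0x12  [3]=0x5b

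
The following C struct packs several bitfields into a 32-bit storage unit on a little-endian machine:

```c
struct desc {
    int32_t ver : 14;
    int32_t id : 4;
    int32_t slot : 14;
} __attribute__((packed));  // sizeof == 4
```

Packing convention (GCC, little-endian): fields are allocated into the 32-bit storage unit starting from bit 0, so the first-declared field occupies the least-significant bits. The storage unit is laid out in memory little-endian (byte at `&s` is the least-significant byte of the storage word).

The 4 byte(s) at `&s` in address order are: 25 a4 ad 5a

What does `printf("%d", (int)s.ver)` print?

[0]=0x25 [1]=0xa4 [2]=0xad [3]=0x5a (little-endian) → word 0x5aada425
ver [0+:14] = (word>>0) & 0x3fff = 9253  ←
id [14+:4] = (word>>14) & 0xf = 6
slot [18+:14] = (word>>18) & 0x3fff = 5803
ver signed 14b, MSB=1: 9253 - 16384 = -7131

-7131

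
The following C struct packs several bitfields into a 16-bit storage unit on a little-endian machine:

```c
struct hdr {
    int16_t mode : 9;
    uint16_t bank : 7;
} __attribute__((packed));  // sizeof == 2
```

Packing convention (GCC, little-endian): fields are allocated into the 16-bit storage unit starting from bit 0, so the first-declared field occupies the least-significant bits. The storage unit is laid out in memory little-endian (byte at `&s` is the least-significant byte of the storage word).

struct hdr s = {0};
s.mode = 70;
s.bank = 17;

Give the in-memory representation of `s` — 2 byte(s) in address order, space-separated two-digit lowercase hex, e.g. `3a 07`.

[0+:9] mode=70 & 0x1ff = 0x46; word=0x0046
[9+:7] bank=17 & 0x7f = 0x11; word=0x2246
word = 0x2246 → little-endian bytes:
  [0]=0x46  [1]=0x22

46 22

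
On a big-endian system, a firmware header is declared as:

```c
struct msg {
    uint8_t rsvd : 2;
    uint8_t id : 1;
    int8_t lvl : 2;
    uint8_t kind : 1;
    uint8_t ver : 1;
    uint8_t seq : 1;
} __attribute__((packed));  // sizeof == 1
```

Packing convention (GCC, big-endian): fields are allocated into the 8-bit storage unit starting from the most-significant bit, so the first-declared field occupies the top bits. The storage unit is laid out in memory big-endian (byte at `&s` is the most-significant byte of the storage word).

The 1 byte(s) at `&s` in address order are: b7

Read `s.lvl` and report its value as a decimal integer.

-2

[0]=0xb7 (big-endian) → word 0xb7
rsvd:2 @ bit 6 → (0xb7>>6)&0x3 = 0x2
id:1 @ bit 5 → (0xb7>>5)&0x1 = 0x1
lvl:2 @ bit 3 → (0xb7>>3)&0x3 = 0x2  ←
kind:1 @ bit 2 → (0xb7>>2)&0x1 = 0x1
ver:1 @ bit 1 → (0xb7>>1)&0x1 = 0x1
seq:1 @ bit 0 → (0xb7>>0)&0x1 = 0x1
lvl signed 2b, MSB=1: 2 - 4 = -2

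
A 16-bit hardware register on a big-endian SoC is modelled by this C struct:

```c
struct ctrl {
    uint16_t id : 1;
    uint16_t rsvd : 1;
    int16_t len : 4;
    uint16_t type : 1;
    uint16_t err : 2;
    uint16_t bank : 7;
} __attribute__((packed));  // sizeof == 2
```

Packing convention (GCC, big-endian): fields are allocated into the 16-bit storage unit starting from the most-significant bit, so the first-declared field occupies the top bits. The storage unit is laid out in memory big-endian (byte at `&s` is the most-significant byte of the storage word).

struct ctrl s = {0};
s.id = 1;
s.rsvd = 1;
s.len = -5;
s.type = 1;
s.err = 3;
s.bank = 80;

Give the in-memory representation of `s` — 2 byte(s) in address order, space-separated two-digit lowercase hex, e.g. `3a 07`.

ef d0

id (1b) val=1 bits=0x1 at bit 15: 0x8000
rsvd (1b) val=1 bits=0x1 at bit 14: 0xc000
len (4b) val=-5 bits=0xb at bit 10: 0xec00
type (1b) val=1 bits=0x1 at bit 9: 0xee00
err (2b) val=3 bits=0x3 at bit 7: 0xef80
bank (7b) val=80 bits=0x50 at bit 0: 0xefd0
word = 0xefd0 → big-endian bytes:
  [0]=0xef  [1]=0xd0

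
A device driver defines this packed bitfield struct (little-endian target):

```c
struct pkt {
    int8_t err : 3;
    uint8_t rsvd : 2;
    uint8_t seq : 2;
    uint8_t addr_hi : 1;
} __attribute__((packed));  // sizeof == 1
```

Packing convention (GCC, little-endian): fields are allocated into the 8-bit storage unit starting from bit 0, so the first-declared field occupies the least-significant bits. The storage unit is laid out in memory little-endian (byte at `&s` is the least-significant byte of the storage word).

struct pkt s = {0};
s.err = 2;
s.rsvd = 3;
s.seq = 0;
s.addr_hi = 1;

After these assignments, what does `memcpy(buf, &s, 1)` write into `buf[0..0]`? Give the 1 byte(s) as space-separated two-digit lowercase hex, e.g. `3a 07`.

9a

err:3 = 2 → 0x2 << 0 → word 0x02
rsvd:2 = 3 → 0x3 << 3 → word 0x1a
seq:2 = 0 → 0x0 << 5 → word 0x1a
addr_hi:1 = 1 → 0x1 << 7 → word 0x9a
word = 0x9a → little-endian bytes:
  [0]=0x9a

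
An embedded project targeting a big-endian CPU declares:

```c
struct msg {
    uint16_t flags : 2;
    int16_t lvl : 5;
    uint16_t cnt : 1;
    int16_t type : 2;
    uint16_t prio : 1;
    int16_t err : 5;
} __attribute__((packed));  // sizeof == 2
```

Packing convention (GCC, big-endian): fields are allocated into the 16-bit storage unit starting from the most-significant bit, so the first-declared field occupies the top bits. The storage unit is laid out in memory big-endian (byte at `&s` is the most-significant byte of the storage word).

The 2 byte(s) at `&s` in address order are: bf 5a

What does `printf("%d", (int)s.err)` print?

[0]=0xbf [1]=0x5a (big-endian) → word 0xbf5a
flags [14+:2] = (word>>14) & 0x3 = 2
lvl [9+:5] = (word>>9) & 0x1f = 31
cnt [8+:1] = (word>>8) & 0x1 = 1
type [6+:2] = (word>>6) & 0x3 = 1
prio [5+:1] = (word>>5) & 0x1 = 0
err [0+:5] = (word>>0) & 0x1f = 26  ←
err signed 5b, MSB=1: 26 - 32 = -6

-6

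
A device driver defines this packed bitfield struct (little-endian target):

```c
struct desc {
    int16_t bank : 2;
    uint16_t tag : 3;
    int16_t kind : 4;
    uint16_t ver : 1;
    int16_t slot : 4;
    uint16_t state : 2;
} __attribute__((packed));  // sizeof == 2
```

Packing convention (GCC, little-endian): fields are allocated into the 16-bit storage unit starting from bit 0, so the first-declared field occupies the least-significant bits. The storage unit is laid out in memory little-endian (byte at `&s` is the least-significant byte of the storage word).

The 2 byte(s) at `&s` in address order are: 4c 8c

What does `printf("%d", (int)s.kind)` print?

[0]=0x4c [1]=0x8c (little-endian) → word 0x8c4c
bank:2 @ bit 0 → (0x8c4c>>0)&0x3 = 0x0
tag:3 @ bit 2 → (0x8c4c>>2)&0x7 = 0x3
kind:4 @ bit 5 → (0x8c4c>>5)&0xf = 0x2  ←
ver:1 @ bit 9 → (0x8c4c>>9)&0x1 = 0x0
slot:4 @ bit 10 → (0x8c4c>>10)&0xf = 0x3
state:2 @ bit 14 → (0x8c4c>>14)&0x3 = 0x2
kind signed 4b, MSB=0: value = 2

2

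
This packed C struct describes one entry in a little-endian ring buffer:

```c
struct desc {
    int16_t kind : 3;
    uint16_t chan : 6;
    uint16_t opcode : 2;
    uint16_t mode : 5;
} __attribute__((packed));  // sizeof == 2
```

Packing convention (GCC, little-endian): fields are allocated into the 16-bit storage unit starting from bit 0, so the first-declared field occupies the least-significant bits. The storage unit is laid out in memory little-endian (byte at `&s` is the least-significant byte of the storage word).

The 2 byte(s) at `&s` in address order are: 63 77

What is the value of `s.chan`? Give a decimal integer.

[0]=0x63 [1]=0x77 (little-endian) → word 0x7763
kind [0+:3] = (word>>0) & 0x7 = 3
chan [3+:6] = (word>>3) & 0x3f = 44  ←
opcode [9+:2] = (word>>9) & 0x3 = 3
mode [11+:5] = (word>>11) & 0x1f = 14

44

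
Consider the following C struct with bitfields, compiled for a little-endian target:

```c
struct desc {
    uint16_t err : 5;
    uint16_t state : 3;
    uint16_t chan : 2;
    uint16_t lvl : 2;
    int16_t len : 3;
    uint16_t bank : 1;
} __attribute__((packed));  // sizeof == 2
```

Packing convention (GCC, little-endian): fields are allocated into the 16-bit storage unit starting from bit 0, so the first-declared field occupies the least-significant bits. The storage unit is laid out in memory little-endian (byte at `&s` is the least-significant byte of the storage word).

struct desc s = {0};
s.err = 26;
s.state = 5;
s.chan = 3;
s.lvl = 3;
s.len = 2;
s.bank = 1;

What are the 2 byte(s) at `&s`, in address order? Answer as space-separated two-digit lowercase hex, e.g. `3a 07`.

ba af

err (5b) val=26 bits=0x1a at bit 0: 0x001a
state (3b) val=5 bits=0x5 at bit 5: 0x00ba
chan (2b) val=3 bits=0x3 at bit 8: 0x03ba
lvl (2b) val=3 bits=0x3 at bit 10: 0x0fba
len (3b) val=2 bits=0x2 at bit 12: 0x2fba
bank (1b) val=1 bits=0x1 at bit 15: 0xafba
word = 0xafba → little-endian bytes:
  [0]=0xba  [1]=0xaf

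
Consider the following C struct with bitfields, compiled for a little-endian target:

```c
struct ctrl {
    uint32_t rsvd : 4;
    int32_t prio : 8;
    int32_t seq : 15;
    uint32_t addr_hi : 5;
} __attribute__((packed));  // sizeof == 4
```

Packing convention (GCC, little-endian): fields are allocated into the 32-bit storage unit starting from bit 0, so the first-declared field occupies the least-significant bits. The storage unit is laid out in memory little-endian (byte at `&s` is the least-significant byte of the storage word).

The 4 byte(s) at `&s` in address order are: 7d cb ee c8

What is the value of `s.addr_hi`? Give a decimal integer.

25

[0]=0x7d [1]=0xcb [2]=0xee [3]=0xc8 (little-endian) → word 0xc8eecb7d
rsvd [0+:4] = (word>>0) & 0xf = 13
prio [4+:8] = (word>>4) & 0xff = 183
seq [12+:15] = (word>>12) & 0x7fff = 3820
addr_hi [27+:5] = (word>>27) & 0x1f = 25  ←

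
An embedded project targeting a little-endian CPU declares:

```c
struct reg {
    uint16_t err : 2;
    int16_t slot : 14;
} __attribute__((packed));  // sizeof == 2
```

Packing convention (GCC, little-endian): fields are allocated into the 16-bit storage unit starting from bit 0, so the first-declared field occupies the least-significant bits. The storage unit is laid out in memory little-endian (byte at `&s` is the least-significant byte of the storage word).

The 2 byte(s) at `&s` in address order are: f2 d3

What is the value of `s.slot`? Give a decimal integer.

-2820

[0]=0xf2 [1]=0xd3 (little-endian) → word 0xd3f2
err:2 @ bit 0 → (0xd3f2>>0)&0x3 = 0x2
slot:14 @ bit 2 → (0xd3f2>>2)&0x3fff = 0x34fc  ←
slot signed 14b, MSB=1: 13564 - 16384 = -2820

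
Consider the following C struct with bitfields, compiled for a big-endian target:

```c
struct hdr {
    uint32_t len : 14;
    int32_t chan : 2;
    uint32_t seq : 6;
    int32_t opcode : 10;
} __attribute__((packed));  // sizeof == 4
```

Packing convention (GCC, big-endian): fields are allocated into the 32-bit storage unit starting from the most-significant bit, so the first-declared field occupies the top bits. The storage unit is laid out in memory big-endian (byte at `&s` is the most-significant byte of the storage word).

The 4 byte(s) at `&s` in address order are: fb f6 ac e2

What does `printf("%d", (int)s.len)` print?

[0]=0xfb [1]=0xf6 [2]=0xac [3]=0xe2 (big-endian) → word 0xfbf6ace2
len [18+:14] = (word>>18) & 0x3fff = 16125  ←
chan [16+:2] = (word>>16) & 0x3 = 2
seq [10+:6] = (word>>10) & 0x3f = 43
opcode [0+:10] = (word>>0) & 0x3ff = 226

16125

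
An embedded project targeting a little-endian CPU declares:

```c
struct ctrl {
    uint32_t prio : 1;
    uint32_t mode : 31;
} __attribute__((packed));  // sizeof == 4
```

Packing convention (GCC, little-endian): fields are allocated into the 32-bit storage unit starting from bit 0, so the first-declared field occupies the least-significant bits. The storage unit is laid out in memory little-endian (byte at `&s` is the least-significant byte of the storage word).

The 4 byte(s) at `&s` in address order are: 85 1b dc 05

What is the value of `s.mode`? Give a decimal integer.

49155522

[0]=0x85 [1]=0x1b [2]=0xdc [3]=0x05 (little-endian) → word 0x05dc1b85
prio:1 @ bit 0 → (0x05dc1b85>>0)&0x1 = 0x1
mode:31 @ bit 1 → (0x05dc1b85>>1)&0x7fffffff = 0x2ee0dc2  ←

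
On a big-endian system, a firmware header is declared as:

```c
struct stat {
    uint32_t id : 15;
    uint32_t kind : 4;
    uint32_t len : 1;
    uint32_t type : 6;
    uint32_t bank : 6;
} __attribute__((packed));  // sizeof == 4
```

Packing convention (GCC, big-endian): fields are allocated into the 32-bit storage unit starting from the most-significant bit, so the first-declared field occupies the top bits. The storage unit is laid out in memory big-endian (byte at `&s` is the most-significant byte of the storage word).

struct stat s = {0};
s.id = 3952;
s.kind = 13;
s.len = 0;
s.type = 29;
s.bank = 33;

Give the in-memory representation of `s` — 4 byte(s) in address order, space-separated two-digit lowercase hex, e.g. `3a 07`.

1e e1 a7 61

id (15b) val=3952 bits=0xf70 at bit 17: 0x1ee00000
kind (4b) val=13 bits=0xd at bit 13: 0x1ee1a000
len (1b) val=0 bits=0x0 at bit 12: 0x1ee1a000
type (6b) val=29 bits=0x1d at bit 6: 0x1ee1a740
bank (6b) val=33 bits=0x21 at bit 0: 0x1ee1a761
word = 0x1ee1a761 → big-endian bytes:
  [0]=0x1e  [1]=0xe1  [2]=0xa7  [3]=0x61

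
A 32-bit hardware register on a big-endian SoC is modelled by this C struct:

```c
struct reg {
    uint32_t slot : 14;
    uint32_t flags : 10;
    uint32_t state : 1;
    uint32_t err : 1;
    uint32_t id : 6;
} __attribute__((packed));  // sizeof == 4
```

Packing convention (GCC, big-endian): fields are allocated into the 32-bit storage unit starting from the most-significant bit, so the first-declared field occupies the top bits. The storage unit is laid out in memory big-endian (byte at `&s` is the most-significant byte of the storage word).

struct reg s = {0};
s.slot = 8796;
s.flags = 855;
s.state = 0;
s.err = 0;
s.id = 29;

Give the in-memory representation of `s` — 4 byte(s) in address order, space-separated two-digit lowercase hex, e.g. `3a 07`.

89 73 57 1d

[18+:14] slot=8796 & 0x3fff = 0x225c; word=0x89700000
[8+:10] flags=855 & 0x3ff = 0x357; word=0x89735700
[7+:1] state=0 & 0x1 = 0x0; word=0x89735700
[6+:1] err=0 & 0x1 = 0x0; word=0x89735700
[0+:6] id=29 & 0x3f = 0x1d; word=0x8973571d
word = 0x8973571d → big-endian bytes:
  [0]=0x89  [1]=0x73  [2]=0x57  [3]=0x1d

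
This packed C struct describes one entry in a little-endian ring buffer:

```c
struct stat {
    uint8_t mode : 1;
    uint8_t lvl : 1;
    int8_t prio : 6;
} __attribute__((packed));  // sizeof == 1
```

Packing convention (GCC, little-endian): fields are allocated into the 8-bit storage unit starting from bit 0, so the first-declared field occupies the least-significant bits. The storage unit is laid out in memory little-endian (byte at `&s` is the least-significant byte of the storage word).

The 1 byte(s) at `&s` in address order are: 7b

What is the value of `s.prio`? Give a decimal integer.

30

[0]=0x7b (little-endian) → word 0x7b
mode:1 @ bit 0 → (0x7b>>0)&0x1 = 0x1
lvl:1 @ bit 1 → (0x7b>>1)&0x1 = 0x1
prio:6 @ bit 2 → (0x7b>>2)&0x3f = 0x1e  ←
prio signed 6b, MSB=0: value = 30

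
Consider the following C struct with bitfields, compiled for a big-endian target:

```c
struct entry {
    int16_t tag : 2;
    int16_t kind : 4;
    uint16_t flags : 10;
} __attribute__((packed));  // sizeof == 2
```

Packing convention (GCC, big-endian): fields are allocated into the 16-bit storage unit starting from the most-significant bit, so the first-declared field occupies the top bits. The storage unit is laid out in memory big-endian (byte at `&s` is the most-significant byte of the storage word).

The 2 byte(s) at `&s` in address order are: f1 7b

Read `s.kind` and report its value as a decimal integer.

[0]=0xf1 [1]=0x7b (big-endian) → word 0xf17b
tag:2 @ bit 14 → (0xf17b>>14)&0x3 = 0x3
kind:4 @ bit 10 → (0xf17b>>10)&0xf = 0xc  ←
flags:10 @ bit 0 → (0xf17b>>0)&0x3ff = 0x17b
kind signed 4b, MSB=1: 12 - 16 = -4

-4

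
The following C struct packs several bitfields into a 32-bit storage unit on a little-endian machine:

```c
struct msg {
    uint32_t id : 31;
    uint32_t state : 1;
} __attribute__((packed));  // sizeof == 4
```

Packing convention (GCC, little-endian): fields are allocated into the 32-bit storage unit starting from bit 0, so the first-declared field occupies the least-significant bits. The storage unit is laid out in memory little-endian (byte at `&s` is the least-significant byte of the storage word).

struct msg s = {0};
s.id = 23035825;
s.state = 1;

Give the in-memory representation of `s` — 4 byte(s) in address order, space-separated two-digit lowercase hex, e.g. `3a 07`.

id (31b) val=23035825 bits=0x15f7fb1 at bit 0: 0x015f7fb1
state (1b) val=1 bits=0x1 at bit 31: 0x815f7fb1
word = 0x815f7fb1 → little-endian bytes:
  [0]=0xb1  [1]=0x7f  [2]=0x5f  [3]=0x81

b1 7f 5f 81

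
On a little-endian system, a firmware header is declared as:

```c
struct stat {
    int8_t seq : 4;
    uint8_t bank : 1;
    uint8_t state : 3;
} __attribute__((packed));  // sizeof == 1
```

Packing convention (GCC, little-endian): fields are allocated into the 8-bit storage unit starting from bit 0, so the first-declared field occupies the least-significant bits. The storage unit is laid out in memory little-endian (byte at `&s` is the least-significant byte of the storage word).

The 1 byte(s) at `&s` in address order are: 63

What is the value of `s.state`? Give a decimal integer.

[0]=0x63 (little-endian) → word 0x63
seq [0+:4] = (word>>0) & 0xf = 3
bank [4+:1] = (word>>4) & 0x1 = 0
state [5+:3] = (word>>5) & 0x7 = 3  ←

3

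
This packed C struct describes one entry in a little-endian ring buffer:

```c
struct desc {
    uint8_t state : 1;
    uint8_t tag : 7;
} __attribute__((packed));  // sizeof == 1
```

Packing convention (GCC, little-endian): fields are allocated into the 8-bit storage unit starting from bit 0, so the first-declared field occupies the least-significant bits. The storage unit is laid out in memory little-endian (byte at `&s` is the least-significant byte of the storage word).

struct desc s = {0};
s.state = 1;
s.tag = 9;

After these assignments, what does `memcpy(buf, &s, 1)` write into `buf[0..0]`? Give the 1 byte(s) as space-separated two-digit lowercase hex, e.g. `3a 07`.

state (1b) val=1 bits=0x1 at bit 0: 0x01
tag (7b) val=9 bits=0x9 at bit 1: 0x13
word = 0x13 → little-endian bytes:
  [0]=0x13

13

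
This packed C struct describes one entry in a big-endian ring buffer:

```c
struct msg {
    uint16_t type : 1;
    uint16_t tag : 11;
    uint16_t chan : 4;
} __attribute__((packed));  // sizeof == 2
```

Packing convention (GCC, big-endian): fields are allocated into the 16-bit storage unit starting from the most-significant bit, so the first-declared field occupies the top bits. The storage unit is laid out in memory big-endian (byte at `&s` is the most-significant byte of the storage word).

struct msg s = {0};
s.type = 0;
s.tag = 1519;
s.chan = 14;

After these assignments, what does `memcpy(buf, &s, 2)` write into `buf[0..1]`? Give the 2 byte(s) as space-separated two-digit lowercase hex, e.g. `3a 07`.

type:1 = 0 → 0x0 << 15 → word 0x0000
tag:11 = 1519 → 0x5ef << 4 → word 0x5ef0
chan:4 = 14 → 0xe << 0 → word 0x5efe
word = 0x5efe → big-endian bytes:
  [0]=0x5e  [1]=0xfe

5e fe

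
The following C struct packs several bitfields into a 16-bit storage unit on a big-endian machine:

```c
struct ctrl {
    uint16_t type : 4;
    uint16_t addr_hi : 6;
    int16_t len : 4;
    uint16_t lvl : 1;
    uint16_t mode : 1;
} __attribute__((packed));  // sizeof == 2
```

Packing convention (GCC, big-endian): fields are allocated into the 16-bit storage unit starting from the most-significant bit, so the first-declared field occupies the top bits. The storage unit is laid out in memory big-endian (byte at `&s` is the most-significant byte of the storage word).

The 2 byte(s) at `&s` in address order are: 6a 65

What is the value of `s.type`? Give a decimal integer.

[0]=0x6a [1]=0x65 (big-endian) → word 0x6a65
type [12+:4] = (word>>12) & 0xf = 6  ←
addr_hi [6+:6] = (word>>6) & 0x3f = 41
len [2+:4] = (word>>2) & 0xf = 9
lvl [1+:1] = (word>>1) & 0x1 = 0
mode [0+:1] = (word>>0) & 0x1 = 1

6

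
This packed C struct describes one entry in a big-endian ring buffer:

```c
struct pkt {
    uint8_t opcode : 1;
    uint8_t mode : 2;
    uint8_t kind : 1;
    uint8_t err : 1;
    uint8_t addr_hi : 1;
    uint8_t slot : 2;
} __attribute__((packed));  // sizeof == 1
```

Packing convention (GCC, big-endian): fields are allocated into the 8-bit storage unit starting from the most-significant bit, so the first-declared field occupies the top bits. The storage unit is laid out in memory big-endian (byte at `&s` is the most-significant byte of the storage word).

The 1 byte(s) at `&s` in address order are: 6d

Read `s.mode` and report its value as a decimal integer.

[0]=0x6d (big-endian) → word 0x6d
opcode [7+:1] = (word>>7) & 0x1 = 0
mode [5+:2] = (word>>5) & 0x3 = 3  ←
kind [4+:1] = (word>>4) & 0x1 = 0
err [3+:1] = (word>>3) & 0x1 = 1
addr_hi [2+:1] = (word>>2) & 0x1 = 1
slot [0+:2] = (word>>0) & 0x3 = 1

3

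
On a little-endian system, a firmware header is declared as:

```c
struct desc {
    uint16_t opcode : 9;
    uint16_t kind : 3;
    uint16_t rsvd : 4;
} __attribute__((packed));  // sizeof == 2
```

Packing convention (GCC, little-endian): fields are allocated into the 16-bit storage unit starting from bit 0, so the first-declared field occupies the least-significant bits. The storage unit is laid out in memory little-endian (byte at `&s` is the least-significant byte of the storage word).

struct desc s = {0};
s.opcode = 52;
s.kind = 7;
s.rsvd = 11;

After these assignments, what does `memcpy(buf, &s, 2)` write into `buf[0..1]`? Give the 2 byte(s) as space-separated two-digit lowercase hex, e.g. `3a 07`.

opcode:9 = 52 → 0x34 << 0 → word 0x0034
kind:3 = 7 → 0x7 << 9 → word 0x0e34
rsvd:4 = 11 → 0xb << 12 → word 0xbe34
word = 0xbe34 → little-endian bytes:
  [0]=0x34  [1]=0xbe

34 be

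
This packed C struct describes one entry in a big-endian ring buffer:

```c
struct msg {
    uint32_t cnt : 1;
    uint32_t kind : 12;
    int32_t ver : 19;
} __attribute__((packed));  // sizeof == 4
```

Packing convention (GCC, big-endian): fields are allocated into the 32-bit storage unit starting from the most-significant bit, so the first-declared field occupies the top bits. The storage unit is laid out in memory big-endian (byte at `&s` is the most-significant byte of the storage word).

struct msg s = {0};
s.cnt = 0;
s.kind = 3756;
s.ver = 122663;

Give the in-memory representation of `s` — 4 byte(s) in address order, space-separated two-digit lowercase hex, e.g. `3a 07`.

75 61 df 27

[31+:1] cnt=0 & 0x1 = 0x0; word=0x00000000
[19+:12] kind=3756 & 0xfff = 0xeac; word=0x75600000
[0+:19] ver=122663 & 0x7ffff = 0x1df27; word=0x7561df27
word = 0x7561df27 → big-endian bytes:
  [0]=0x75  [1]=0x61  [2]=0xdf  [3]=0x27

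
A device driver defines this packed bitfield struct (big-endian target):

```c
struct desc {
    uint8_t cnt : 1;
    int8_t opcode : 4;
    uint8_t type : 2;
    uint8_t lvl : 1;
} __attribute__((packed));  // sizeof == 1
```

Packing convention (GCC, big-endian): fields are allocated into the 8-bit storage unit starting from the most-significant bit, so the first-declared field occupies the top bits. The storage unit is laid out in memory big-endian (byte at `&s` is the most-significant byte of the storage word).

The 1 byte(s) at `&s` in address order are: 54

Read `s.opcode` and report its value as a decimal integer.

[0]=0x54 (big-endian) → word 0x54
cnt:1 @ bit 7 → (0x54>>7)&0x1 = 0x0
opcode:4 @ bit 3 → (0x54>>3)&0xf = 0xa  ←
type:2 @ bit 1 → (0x54>>1)&0x3 = 0x2
lvl:1 @ bit 0 → (0x54>>0)&0x1 = 0x0
opcode signed 4b, MSB=1: 10 - 16 = -6

-6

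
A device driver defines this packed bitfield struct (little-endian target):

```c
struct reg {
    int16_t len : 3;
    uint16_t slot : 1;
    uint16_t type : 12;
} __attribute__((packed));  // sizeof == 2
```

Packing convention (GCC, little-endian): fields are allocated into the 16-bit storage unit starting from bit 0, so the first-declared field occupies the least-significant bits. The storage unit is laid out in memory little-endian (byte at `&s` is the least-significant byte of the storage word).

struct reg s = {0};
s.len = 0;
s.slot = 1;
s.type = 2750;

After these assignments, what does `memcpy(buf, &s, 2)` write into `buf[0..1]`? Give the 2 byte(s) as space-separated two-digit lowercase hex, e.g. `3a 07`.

len:3 = 0 → 0x0 << 0 → word 0x0000
slot:1 = 1 → 0x1 << 3 → word 0x0008
type:12 = 2750 → 0xabe << 4 → word 0xabe8
word = 0xabe8 → little-endian bytes:
  [0]=0xe8  [1]=0xab

e8 ab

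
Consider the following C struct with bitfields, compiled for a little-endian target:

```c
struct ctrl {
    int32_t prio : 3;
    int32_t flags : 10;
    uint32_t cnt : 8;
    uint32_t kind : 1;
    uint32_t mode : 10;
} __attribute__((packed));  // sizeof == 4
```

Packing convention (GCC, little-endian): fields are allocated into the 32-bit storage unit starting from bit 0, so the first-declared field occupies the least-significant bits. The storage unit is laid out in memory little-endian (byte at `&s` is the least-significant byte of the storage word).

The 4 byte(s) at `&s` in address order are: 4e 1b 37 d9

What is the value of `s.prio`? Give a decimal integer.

[0]=0x4e [1]=0x1b [2]=0x37 [3]=0xd9 (little-endian) → word 0xd9371b4e
prio [0+:3] = (word>>0) & 0x7 = 6  ←
flags [3+:10] = (word>>3) & 0x3ff = 873
cnt [13+:8] = (word>>13) & 0xff = 184
kind [21+:1] = (word>>21) & 0x1 = 1
mode [22+:10] = (word>>22) & 0x3ff = 868
prio signed 3b, MSB=1: 6 - 8 = -2

-2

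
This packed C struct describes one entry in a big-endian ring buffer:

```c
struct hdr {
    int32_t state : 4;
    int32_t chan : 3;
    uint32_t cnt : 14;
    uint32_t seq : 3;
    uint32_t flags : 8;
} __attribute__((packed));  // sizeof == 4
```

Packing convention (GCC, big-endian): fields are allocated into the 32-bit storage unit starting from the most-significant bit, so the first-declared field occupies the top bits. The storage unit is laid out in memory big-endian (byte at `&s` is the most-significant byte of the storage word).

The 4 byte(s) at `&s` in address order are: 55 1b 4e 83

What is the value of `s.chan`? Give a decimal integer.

[0]=0x55 [1]=0x1b [2]=0x4e [3]=0x83 (big-endian) → word 0x551b4e83
state [28+:4] = (word>>28) & 0xf = 5
chan [25+:3] = (word>>25) & 0x7 = 2  ←
cnt [11+:14] = (word>>11) & 0x3fff = 9065
seq [8+:3] = (word>>8) & 0x7 = 6
flags [0+:8] = (word>>0) & 0xff = 131
chan signed 3b, MSB=0: value = 2

2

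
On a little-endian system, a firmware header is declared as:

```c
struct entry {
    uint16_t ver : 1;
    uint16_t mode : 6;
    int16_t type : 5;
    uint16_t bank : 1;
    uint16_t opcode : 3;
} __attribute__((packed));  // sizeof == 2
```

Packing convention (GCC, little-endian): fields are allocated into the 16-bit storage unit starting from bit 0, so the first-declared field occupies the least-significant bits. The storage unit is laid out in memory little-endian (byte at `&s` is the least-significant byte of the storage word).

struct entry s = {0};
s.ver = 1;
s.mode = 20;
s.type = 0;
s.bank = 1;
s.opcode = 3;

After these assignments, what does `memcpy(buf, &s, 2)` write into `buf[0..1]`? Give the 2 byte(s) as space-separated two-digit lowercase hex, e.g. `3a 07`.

[0+:1] ver=1 & 0x1 = 0x1; word=0x0001
[1+:6] mode=20 & 0x3f = 0x14; word=0x0029
[7+:5] type=0 & 0x1f = 0x0; word=0x0029
[12+:1] bank=1 & 0x1 = 0x1; word=0x1029
[13+:3] opcode=3 & 0x7 = 0x3; word=0x7029
word = 0x7029 → little-endian bytes:
  [0]=0x29  [1]=0x70

29 70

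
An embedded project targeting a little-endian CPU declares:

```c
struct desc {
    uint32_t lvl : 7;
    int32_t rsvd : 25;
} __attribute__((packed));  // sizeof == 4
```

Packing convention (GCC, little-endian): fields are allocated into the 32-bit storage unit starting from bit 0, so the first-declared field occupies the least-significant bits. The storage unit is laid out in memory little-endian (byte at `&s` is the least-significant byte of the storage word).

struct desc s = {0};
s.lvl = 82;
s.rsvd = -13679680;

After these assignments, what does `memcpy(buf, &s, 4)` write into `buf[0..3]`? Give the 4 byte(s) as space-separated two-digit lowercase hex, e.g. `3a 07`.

[0+:7] lvl=82 & 0x7f = 0x52; word=0x00000052
[7+:25] rsvd=-13679680 & 0x1ffffff = 0x12f43c0; word=0x97a1e052
word = 0x97a1e052 → little-endian bytes:
  [0]=0x52  [1]=0xe0  [2]=0xa1  [3]=0x97

52 e0 a1 97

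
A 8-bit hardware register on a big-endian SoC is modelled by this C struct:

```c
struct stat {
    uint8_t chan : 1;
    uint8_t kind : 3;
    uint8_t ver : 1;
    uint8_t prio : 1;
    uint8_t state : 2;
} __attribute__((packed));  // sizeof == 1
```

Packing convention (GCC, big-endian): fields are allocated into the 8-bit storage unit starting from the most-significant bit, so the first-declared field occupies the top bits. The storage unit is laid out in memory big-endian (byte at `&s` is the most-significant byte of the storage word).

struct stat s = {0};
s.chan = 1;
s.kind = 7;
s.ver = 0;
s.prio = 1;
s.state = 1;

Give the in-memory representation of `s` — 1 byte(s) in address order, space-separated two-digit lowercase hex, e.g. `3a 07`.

chan:1 = 1 → 0x1 << 7 → word 0x80
kind:3 = 7 → 0x7 << 4 → word 0xf0
ver:1 = 0 → 0x0 << 3 → word 0xf0
prio:1 = 1 → 0x1 << 2 → word 0xf4
state:2 = 1 → 0x1 << 0 → word 0xf5
word = 0xf5 → big-endian bytes:
  [0]=0xf5

f5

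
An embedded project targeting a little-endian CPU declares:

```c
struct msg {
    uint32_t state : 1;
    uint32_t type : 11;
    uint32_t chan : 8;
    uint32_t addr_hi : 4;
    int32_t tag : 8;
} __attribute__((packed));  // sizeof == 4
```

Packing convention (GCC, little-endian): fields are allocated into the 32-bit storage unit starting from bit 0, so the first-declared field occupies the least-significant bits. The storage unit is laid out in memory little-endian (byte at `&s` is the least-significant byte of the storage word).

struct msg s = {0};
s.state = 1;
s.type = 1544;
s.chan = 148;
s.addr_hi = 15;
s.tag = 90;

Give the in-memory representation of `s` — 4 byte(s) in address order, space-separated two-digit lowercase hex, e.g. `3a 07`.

state:1 = 1 → 0x1 << 0 → word 0x00000001
type:11 = 1544 → 0x608 << 1 → word 0x00000c11
chan:8 = 148 → 0x94 << 12 → word 0x00094c11
addr_hi:4 = 15 → 0xf << 20 → word 0x00f94c11
tag:8 = 90 → 0x5a << 24 → word 0x5af94c11
word = 0x5af94c11 → little-endian bytes:
  [0]=0x11  [1]=0x4c  [2]=0xf9  [3]=0x5a

11 4c f9 5a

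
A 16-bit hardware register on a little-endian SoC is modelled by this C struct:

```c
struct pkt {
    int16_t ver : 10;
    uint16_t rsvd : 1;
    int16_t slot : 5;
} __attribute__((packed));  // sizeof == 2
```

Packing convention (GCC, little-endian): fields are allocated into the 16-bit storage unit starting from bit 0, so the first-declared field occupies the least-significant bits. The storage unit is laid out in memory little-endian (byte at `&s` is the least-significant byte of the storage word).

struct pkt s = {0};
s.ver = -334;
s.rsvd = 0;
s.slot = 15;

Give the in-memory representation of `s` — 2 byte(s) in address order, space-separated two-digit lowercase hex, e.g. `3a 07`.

b2 7a

[0+:10] ver=-334 & 0x3ff = 0x2b2; word=0x02b2
[10+:1] rsvd=0 & 0x1 = 0x0; word=0x02b2
[11+:5] slot=15 & 0x1f = 0xf; word=0x7ab2
word = 0x7ab2 → little-endian bytes:
  [0]=0xb2  [1]=0x7a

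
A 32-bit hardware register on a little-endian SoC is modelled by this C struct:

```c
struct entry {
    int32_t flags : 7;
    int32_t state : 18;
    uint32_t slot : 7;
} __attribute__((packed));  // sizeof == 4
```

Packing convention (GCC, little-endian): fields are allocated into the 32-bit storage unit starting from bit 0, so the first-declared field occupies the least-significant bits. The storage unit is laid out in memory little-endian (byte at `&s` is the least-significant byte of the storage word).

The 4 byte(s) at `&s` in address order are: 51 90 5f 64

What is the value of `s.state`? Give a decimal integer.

[0]=0x51 [1]=0x90 [2]=0x5f [3]=0x64 (little-endian) → word 0x645f9051
flags [0+:7] = (word>>0) & 0x7f = 81
state [7+:18] = (word>>7) & 0x3ffff = 48928  ←
slot [25+:7] = (word>>25) & 0x7f = 50
state signed 18b, MSB=0: value = 48928

48928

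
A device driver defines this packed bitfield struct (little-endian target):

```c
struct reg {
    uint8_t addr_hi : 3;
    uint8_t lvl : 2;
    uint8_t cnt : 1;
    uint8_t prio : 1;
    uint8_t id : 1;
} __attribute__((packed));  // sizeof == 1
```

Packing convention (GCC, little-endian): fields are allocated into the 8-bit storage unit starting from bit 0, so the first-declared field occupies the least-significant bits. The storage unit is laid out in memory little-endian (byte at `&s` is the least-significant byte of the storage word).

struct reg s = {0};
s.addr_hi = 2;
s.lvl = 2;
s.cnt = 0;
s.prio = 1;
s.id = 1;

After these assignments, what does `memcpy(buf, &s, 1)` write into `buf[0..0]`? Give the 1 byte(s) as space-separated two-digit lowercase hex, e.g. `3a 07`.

[0+:3] addr_hi=2 & 0x7 = 0x2; word=0x02
[3+:2] lvl=2 & 0x3 = 0x2; word=0x12
[5+:1] cnt=0 & 0x1 = 0x0; word=0x12
[6+:1] prio=1 & 0x1 = 0x1; word=0x52
[7+:1] id=1 & 0x1 = 0x1; word=0xd2
word = 0xd2 → little-endian bytes:
  [0]=0xd2

d2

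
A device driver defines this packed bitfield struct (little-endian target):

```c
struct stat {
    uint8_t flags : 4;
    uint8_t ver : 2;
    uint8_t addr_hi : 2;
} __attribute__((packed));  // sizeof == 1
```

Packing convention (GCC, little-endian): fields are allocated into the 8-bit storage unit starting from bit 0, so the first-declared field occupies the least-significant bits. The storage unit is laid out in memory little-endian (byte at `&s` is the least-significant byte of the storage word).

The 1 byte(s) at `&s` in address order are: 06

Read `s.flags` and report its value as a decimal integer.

[0]=0x06 (little-endian) → word 0x06
flags [0+:4] = (word>>0) & 0xf = 6  ←
ver [4+:2] = (word>>4) & 0x3 = 0
addr_hi [6+:2] = (word>>6) & 0x3 = 0

6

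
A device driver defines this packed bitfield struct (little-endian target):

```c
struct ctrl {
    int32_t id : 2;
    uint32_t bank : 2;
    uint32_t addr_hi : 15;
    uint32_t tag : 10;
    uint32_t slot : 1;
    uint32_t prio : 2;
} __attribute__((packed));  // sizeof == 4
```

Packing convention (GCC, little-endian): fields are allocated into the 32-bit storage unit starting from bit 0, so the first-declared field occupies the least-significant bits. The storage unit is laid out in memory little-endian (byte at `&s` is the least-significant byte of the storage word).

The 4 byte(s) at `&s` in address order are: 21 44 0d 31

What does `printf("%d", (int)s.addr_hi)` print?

21570

[0]=0x21 [1]=0x44 [2]=0x0d [3]=0x31 (little-endian) → word 0x310d4421
id:2 @ bit 0 → (0x310d4421>>0)&0x3 = 0x1
bank:2 @ bit 2 → (0x310d4421>>2)&0x3 = 0x0
addr_hi:15 @ bit 4 → (0x310d4421>>4)&0x7fff = 0x5442  ←
tag:10 @ bit 19 → (0x310d4421>>19)&0x3ff = 0x221
slot:1 @ bit 29 → (0x310d4421>>29)&0x1 = 0x1
prio:2 @ bit 30 → (0x310d4421>>30)&0x3 = 0x0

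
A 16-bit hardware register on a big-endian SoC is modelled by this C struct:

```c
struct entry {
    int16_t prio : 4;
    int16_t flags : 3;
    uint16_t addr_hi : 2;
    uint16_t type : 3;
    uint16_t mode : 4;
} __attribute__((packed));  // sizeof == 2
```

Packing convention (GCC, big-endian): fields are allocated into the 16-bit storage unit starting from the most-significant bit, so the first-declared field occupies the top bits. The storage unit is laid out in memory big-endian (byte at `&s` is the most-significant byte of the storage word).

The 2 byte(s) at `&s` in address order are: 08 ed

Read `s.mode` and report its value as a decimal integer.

13

[0]=0x08 [1]=0xed (big-endian) → word 0x08ed
prio [12+:4] = (word>>12) & 0xf = 0
flags [9+:3] = (word>>9) & 0x7 = 4
addr_hi [7+:2] = (word>>7) & 0x3 = 1
type [4+:3] = (word>>4) & 0x7 = 6
mode [0+:4] = (word>>0) & 0xf = 13  ←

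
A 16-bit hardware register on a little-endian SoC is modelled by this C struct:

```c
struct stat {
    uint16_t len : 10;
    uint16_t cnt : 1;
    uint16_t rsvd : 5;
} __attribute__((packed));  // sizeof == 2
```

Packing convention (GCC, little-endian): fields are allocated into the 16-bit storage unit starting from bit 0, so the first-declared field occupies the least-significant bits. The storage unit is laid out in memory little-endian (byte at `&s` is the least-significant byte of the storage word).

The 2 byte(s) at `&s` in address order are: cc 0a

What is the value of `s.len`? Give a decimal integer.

[0]=0xcc [1]=0x0a (little-endian) → word 0x0acc
len [0+:10] = (word>>0) & 0x3ff = 716  ←
cnt [10+:1] = (word>>10) & 0x1 = 0
rsvd [11+:5] = (word>>11) & 0x1f = 1

716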